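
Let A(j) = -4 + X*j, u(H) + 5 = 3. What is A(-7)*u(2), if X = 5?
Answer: 78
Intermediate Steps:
u(H) = -2 (u(H) = -5 + 3 = -2)
A(j) = -4 + 5*j
A(-7)*u(2) = (-4 + 5*(-7))*(-2) = (-4 - 35)*(-2) = -39*(-2) = 78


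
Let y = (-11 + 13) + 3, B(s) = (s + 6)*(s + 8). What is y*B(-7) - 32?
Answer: -37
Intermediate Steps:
B(s) = (6 + s)*(8 + s)
y = 5 (y = 2 + 3 = 5)
y*B(-7) - 32 = 5*(48 + (-7)² + 14*(-7)) - 32 = 5*(48 + 49 - 98) - 32 = 5*(-1) - 32 = -5 - 32 = -37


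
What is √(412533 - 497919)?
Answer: I*√85386 ≈ 292.21*I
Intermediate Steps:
√(412533 - 497919) = √(-85386) = I*√85386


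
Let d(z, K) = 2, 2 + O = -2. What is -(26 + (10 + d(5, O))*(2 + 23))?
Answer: -326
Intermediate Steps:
O = -4 (O = -2 - 2 = -4)
-(26 + (10 + d(5, O))*(2 + 23)) = -(26 + (10 + 2)*(2 + 23)) = -(26 + 12*25) = -(26 + 300) = -1*326 = -326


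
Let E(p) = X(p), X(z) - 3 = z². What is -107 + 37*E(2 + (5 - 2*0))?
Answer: 1817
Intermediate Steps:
X(z) = 3 + z²
E(p) = 3 + p²
-107 + 37*E(2 + (5 - 2*0)) = -107 + 37*(3 + (2 + (5 - 2*0))²) = -107 + 37*(3 + (2 + (5 + 0))²) = -107 + 37*(3 + (2 + 5)²) = -107 + 37*(3 + 7²) = -107 + 37*(3 + 49) = -107 + 37*52 = -107 + 1924 = 1817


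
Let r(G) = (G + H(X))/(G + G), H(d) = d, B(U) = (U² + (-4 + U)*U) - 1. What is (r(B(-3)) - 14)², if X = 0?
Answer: 729/4 ≈ 182.25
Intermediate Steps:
B(U) = -1 + U² + U*(-4 + U) (B(U) = (U² + U*(-4 + U)) - 1 = -1 + U² + U*(-4 + U))
r(G) = ½ (r(G) = (G + 0)/(G + G) = G/((2*G)) = G*(1/(2*G)) = ½)
(r(B(-3)) - 14)² = (½ - 14)² = (-27/2)² = 729/4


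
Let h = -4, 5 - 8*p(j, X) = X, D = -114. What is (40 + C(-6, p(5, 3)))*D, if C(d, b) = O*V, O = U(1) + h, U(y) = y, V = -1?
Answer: -4902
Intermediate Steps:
p(j, X) = 5/8 - X/8
O = -3 (O = 1 - 4 = -3)
C(d, b) = 3 (C(d, b) = -3*(-1) = 3)
(40 + C(-6, p(5, 3)))*D = (40 + 3)*(-114) = 43*(-114) = -4902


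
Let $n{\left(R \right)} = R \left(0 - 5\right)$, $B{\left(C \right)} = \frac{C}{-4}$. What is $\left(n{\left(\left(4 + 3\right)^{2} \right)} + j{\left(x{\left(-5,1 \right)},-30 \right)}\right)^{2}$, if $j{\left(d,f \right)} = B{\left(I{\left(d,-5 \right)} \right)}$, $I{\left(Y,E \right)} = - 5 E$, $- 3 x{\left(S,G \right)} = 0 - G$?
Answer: $\frac{1010025}{16} \approx 63127.0$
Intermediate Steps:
$x{\left(S,G \right)} = \frac{G}{3}$ ($x{\left(S,G \right)} = - \frac{0 - G}{3} = - \frac{\left(-1\right) G}{3} = \frac{G}{3}$)
$B{\left(C \right)} = - \frac{C}{4}$ ($B{\left(C \right)} = C \left(- \frac{1}{4}\right) = - \frac{C}{4}$)
$j{\left(d,f \right)} = - \frac{25}{4}$ ($j{\left(d,f \right)} = - \frac{\left(-5\right) \left(-5\right)}{4} = \left(- \frac{1}{4}\right) 25 = - \frac{25}{4}$)
$n{\left(R \right)} = - 5 R$ ($n{\left(R \right)} = R \left(-5\right) = - 5 R$)
$\left(n{\left(\left(4 + 3\right)^{2} \right)} + j{\left(x{\left(-5,1 \right)},-30 \right)}\right)^{2} = \left(- 5 \left(4 + 3\right)^{2} - \frac{25}{4}\right)^{2} = \left(- 5 \cdot 7^{2} - \frac{25}{4}\right)^{2} = \left(\left(-5\right) 49 - \frac{25}{4}\right)^{2} = \left(-245 - \frac{25}{4}\right)^{2} = \left(- \frac{1005}{4}\right)^{2} = \frac{1010025}{16}$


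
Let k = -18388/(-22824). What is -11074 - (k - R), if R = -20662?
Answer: -181090213/5706 ≈ -31737.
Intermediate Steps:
k = 4597/5706 (k = -18388*(-1/22824) = 4597/5706 ≈ 0.80564)
-11074 - (k - R) = -11074 - (4597/5706 - 1*(-20662)) = -11074 - (4597/5706 + 20662) = -11074 - 1*117901969/5706 = -11074 - 117901969/5706 = -181090213/5706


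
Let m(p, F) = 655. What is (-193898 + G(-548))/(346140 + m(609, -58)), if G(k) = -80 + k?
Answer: -194526/346795 ≈ -0.56092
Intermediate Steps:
(-193898 + G(-548))/(346140 + m(609, -58)) = (-193898 + (-80 - 548))/(346140 + 655) = (-193898 - 628)/346795 = -194526*1/346795 = -194526/346795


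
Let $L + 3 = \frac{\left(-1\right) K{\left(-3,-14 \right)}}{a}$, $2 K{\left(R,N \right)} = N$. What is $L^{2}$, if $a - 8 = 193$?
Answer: $\frac{355216}{40401} \approx 8.7923$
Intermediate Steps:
$a = 201$ ($a = 8 + 193 = 201$)
$K{\left(R,N \right)} = \frac{N}{2}$
$L = - \frac{596}{201}$ ($L = -3 + \frac{\left(-1\right) \frac{1}{2} \left(-14\right)}{201} = -3 + \left(-1\right) \left(-7\right) \frac{1}{201} = -3 + 7 \cdot \frac{1}{201} = -3 + \frac{7}{201} = - \frac{596}{201} \approx -2.9652$)
$L^{2} = \left(- \frac{596}{201}\right)^{2} = \frac{355216}{40401}$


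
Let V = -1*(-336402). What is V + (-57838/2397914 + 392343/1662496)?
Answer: 670537482135558571/1993261216672 ≈ 3.3640e+5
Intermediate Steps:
V = 336402
V + (-57838/2397914 + 392343/1662496) = 336402 + (-57838/2397914 + 392343/1662496) = 336402 + (-57838*1/2397914 + 392343*(1/1662496)) = 336402 + (-28919/1198957 + 392343/1662496) = 336402 + 422324664427/1993261216672 = 670537482135558571/1993261216672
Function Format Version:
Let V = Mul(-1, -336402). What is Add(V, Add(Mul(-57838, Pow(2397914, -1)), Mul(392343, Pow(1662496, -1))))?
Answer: Rational(670537482135558571, 1993261216672) ≈ 3.3640e+5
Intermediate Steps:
V = 336402
Add(V, Add(Mul(-57838, Pow(2397914, -1)), Mul(392343, Pow(1662496, -1)))) = Add(336402, Add(Mul(-57838, Pow(2397914, -1)), Mul(392343, Pow(1662496, -1)))) = Add(336402, Add(Mul(-57838, Rational(1, 2397914)), Mul(392343, Rational(1, 1662496)))) = Add(336402, Add(Rational(-28919, 1198957), Rational(392343, 1662496))) = Add(336402, Rational(422324664427, 1993261216672)) = Rational(670537482135558571, 1993261216672)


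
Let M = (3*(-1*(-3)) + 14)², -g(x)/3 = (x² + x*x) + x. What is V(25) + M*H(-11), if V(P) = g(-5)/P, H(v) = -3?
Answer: -7962/5 ≈ -1592.4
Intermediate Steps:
g(x) = -6*x² - 3*x (g(x) = -3*((x² + x*x) + x) = -3*((x² + x²) + x) = -3*(2*x² + x) = -3*(x + 2*x²) = -6*x² - 3*x)
V(P) = -135/P (V(P) = (-3*(-5)*(1 + 2*(-5)))/P = (-3*(-5)*(1 - 10))/P = (-3*(-5)*(-9))/P = -135/P)
M = 529 (M = (3*3 + 14)² = (9 + 14)² = 23² = 529)
V(25) + M*H(-11) = -135/25 + 529*(-3) = -135*1/25 - 1587 = -27/5 - 1587 = -7962/5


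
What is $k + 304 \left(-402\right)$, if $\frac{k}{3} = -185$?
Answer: $-122763$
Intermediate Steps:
$k = -555$ ($k = 3 \left(-185\right) = -555$)
$k + 304 \left(-402\right) = -555 + 304 \left(-402\right) = -555 - 122208 = -122763$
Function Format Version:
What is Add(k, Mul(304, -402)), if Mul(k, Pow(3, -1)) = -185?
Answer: -122763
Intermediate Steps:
k = -555 (k = Mul(3, -185) = -555)
Add(k, Mul(304, -402)) = Add(-555, Mul(304, -402)) = Add(-555, -122208) = -122763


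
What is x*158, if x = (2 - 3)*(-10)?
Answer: 1580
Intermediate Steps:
x = 10 (x = -1*(-10) = 10)
x*158 = 10*158 = 1580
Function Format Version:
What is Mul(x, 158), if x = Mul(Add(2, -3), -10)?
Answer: 1580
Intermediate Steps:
x = 10 (x = Mul(-1, -10) = 10)
Mul(x, 158) = Mul(10, 158) = 1580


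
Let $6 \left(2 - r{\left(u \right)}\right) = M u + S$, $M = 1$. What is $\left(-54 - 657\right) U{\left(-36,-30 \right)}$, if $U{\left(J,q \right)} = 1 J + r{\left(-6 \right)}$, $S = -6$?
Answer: $22752$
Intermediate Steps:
$r{\left(u \right)} = 3 - \frac{u}{6}$ ($r{\left(u \right)} = 2 - \frac{1 u - 6}{6} = 2 - \frac{u - 6}{6} = 2 - \frac{-6 + u}{6} = 2 - \left(-1 + \frac{u}{6}\right) = 3 - \frac{u}{6}$)
$U{\left(J,q \right)} = 4 + J$ ($U{\left(J,q \right)} = 1 J + \left(3 - -1\right) = J + \left(3 + 1\right) = J + 4 = 4 + J$)
$\left(-54 - 657\right) U{\left(-36,-30 \right)} = \left(-54 - 657\right) \left(4 - 36\right) = \left(-54 - 657\right) \left(-32\right) = \left(-711\right) \left(-32\right) = 22752$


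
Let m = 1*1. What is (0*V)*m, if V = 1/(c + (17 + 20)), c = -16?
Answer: 0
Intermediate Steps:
m = 1
V = 1/21 (V = 1/(-16 + (17 + 20)) = 1/(-16 + 37) = 1/21 ≈ 0.047619)
(0*V)*m = (0*(1/21))*1 = 0*1 = 0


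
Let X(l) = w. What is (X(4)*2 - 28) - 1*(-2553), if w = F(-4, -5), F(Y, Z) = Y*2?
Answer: 2509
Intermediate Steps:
F(Y, Z) = 2*Y
w = -8 (w = 2*(-4) = -8)
X(l) = -8
(X(4)*2 - 28) - 1*(-2553) = (-8*2 - 28) - 1*(-2553) = (-16 - 28) + 2553 = -44 + 2553 = 2509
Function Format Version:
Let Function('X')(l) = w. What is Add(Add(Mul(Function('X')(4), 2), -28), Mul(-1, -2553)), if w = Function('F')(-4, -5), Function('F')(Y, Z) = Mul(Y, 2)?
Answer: 2509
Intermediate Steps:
Function('F')(Y, Z) = Mul(2, Y)
w = -8 (w = Mul(2, -4) = -8)
Function('X')(l) = -8
Add(Add(Mul(Function('X')(4), 2), -28), Mul(-1, -2553)) = Add(Add(Mul(-8, 2), -28), Mul(-1, -2553)) = Add(Add(-16, -28), 2553) = Add(-44, 2553) = 2509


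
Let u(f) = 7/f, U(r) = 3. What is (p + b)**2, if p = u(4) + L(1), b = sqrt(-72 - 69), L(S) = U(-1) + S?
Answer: -1727/16 + 23*I*sqrt(141)/2 ≈ -107.94 + 136.55*I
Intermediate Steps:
L(S) = 3 + S
b = I*sqrt(141) (b = sqrt(-141) = I*sqrt(141) ≈ 11.874*I)
p = 23/4 (p = 7/4 + (3 + 1) = 7*(1/4) + 4 = 7/4 + 4 = 23/4 ≈ 5.7500)
(p + b)**2 = (23/4 + I*sqrt(141))**2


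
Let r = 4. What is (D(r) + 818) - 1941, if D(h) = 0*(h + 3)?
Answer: -1123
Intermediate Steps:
D(h) = 0 (D(h) = 0*(3 + h) = 0)
(D(r) + 818) - 1941 = (0 + 818) - 1941 = 818 - 1941 = -1123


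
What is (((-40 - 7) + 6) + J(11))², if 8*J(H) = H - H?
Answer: 1681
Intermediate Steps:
J(H) = 0 (J(H) = (H - H)/8 = (⅛)*0 = 0)
(((-40 - 7) + 6) + J(11))² = (((-40 - 7) + 6) + 0)² = ((-47 + 6) + 0)² = (-41 + 0)² = (-41)² = 1681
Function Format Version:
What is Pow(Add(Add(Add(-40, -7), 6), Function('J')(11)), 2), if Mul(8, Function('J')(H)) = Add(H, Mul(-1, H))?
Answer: 1681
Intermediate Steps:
Function('J')(H) = 0 (Function('J')(H) = Mul(Rational(1, 8), Add(H, Mul(-1, H))) = Mul(Rational(1, 8), 0) = 0)
Pow(Add(Add(Add(-40, -7), 6), Function('J')(11)), 2) = Pow(Add(Add(Add(-40, -7), 6), 0), 2) = Pow(Add(Add(-47, 6), 0), 2) = Pow(Add(-41, 0), 2) = Pow(-41, 2) = 1681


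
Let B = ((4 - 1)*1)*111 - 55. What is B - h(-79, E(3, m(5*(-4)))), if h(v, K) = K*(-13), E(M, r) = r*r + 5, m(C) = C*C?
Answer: 2080343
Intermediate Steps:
m(C) = C**2
E(M, r) = 5 + r**2 (E(M, r) = r**2 + 5 = 5 + r**2)
h(v, K) = -13*K
B = 278 (B = (3*1)*111 - 55 = 3*111 - 55 = 333 - 55 = 278)
B - h(-79, E(3, m(5*(-4)))) = 278 - (-13)*(5 + ((5*(-4))**2)**2) = 278 - (-13)*(5 + ((-20)**2)**2) = 278 - (-13)*(5 + 400**2) = 278 - (-13)*(5 + 160000) = 278 - (-13)*160005 = 278 - 1*(-2080065) = 278 + 2080065 = 2080343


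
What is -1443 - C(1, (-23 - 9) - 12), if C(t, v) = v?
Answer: -1399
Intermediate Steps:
-1443 - C(1, (-23 - 9) - 12) = -1443 - ((-23 - 9) - 12) = -1443 - (-32 - 12) = -1443 - 1*(-44) = -1443 + 44 = -1399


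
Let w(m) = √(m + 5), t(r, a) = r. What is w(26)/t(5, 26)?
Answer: √31/5 ≈ 1.1136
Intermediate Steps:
w(m) = √(5 + m)
w(26)/t(5, 26) = √(5 + 26)/5 = √31*(⅕) = √31/5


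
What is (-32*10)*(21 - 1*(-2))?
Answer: -7360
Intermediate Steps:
(-32*10)*(21 - 1*(-2)) = -320*(21 + 2) = -320*23 = -7360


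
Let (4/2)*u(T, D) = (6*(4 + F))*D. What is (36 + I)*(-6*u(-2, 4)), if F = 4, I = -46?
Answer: 5760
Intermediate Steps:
u(T, D) = 24*D (u(T, D) = ((6*(4 + 4))*D)/2 = ((6*8)*D)/2 = (48*D)/2 = 24*D)
(36 + I)*(-6*u(-2, 4)) = (36 - 46)*(-144*4) = -(-60)*96 = -10*(-576) = 5760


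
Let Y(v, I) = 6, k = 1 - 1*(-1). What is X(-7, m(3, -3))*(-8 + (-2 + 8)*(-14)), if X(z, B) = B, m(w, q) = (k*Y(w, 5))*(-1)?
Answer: 1104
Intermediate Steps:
k = 2 (k = 1 + 1 = 2)
m(w, q) = -12 (m(w, q) = (2*6)*(-1) = 12*(-1) = -12)
X(-7, m(3, -3))*(-8 + (-2 + 8)*(-14)) = -12*(-8 + (-2 + 8)*(-14)) = -12*(-8 + 6*(-14)) = -12*(-8 - 84) = -12*(-92) = 1104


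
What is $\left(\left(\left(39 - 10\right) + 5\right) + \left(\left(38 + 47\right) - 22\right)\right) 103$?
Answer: $9991$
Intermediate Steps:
$\left(\left(\left(39 - 10\right) + 5\right) + \left(\left(38 + 47\right) - 22\right)\right) 103 = \left(\left(29 + 5\right) + \left(85 - 22\right)\right) 103 = \left(34 + 63\right) 103 = 97 \cdot 103 = 9991$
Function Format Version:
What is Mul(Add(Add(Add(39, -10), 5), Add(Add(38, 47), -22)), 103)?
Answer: 9991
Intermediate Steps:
Mul(Add(Add(Add(39, -10), 5), Add(Add(38, 47), -22)), 103) = Mul(Add(Add(29, 5), Add(85, -22)), 103) = Mul(Add(34, 63), 103) = Mul(97, 103) = 9991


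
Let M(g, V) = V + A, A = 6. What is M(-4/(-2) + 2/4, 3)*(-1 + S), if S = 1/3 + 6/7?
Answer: 12/7 ≈ 1.7143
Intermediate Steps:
S = 25/21 (S = 1*(1/3) + 6*(1/7) = 1/3 + 6/7 = 25/21 ≈ 1.1905)
M(g, V) = 6 + V (M(g, V) = V + 6 = 6 + V)
M(-4/(-2) + 2/4, 3)*(-1 + S) = (6 + 3)*(-1 + 25/21) = 9*(4/21) = 12/7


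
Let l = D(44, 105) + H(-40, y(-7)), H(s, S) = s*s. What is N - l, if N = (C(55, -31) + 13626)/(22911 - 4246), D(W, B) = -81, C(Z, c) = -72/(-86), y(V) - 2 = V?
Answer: -1218555851/802595 ≈ -1518.3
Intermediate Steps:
y(V) = 2 + V
C(Z, c) = 36/43 (C(Z, c) = -72*(-1/86) = 36/43)
H(s, S) = s**2
N = 585954/802595 (N = (36/43 + 13626)/(22911 - 4246) = (585954/43)/18665 = (585954/43)*(1/18665) = 585954/802595 ≈ 0.73007)
l = 1519 (l = -81 + (-40)**2 = -81 + 1600 = 1519)
N - l = 585954/802595 - 1*1519 = 585954/802595 - 1519 = -1218555851/802595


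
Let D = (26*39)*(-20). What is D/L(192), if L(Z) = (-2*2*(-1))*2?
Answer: -2535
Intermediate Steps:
D = -20280 (D = 1014*(-20) = -20280)
L(Z) = 8 (L(Z) = -4*(-1)*2 = 4*2 = 8)
D/L(192) = -20280/8 = -20280*⅛ = -2535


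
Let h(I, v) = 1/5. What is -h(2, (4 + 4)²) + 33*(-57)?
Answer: -9406/5 ≈ -1881.2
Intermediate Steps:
h(I, v) = ⅕
-h(2, (4 + 4)²) + 33*(-57) = -1*⅕ + 33*(-57) = -⅕ - 1881 = -9406/5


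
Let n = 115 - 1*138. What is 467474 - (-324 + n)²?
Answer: 347065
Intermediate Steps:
n = -23 (n = 115 - 138 = -23)
467474 - (-324 + n)² = 467474 - (-324 - 23)² = 467474 - 1*(-347)² = 467474 - 1*120409 = 467474 - 120409 = 347065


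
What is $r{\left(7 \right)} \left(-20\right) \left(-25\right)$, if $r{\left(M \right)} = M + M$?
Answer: $7000$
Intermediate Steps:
$r{\left(M \right)} = 2 M$
$r{\left(7 \right)} \left(-20\right) \left(-25\right) = 2 \cdot 7 \left(-20\right) \left(-25\right) = 14 \left(-20\right) \left(-25\right) = \left(-280\right) \left(-25\right) = 7000$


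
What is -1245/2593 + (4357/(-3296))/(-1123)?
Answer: -4596955259/9597750944 ≈ -0.47896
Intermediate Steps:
-1245/2593 + (4357/(-3296))/(-1123) = -1245*1/2593 + (4357*(-1/3296))*(-1/1123) = -1245/2593 - 4357/3296*(-1/1123) = -1245/2593 + 4357/3701408 = -4596955259/9597750944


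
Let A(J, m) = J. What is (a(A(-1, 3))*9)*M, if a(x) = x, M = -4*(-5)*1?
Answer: -180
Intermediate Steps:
M = 20 (M = 20*1 = 20)
(a(A(-1, 3))*9)*M = -1*9*20 = -9*20 = -180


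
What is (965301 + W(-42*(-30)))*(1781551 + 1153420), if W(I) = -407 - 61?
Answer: 2831756874843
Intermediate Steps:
W(I) = -468
(965301 + W(-42*(-30)))*(1781551 + 1153420) = (965301 - 468)*(1781551 + 1153420) = 964833*2934971 = 2831756874843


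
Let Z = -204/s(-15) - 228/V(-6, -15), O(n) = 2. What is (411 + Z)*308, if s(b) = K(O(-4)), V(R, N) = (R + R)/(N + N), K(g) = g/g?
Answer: -111804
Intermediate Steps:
K(g) = 1
V(R, N) = R/N (V(R, N) = (2*R)/((2*N)) = (2*R)*(1/(2*N)) = R/N)
s(b) = 1
Z = -774 (Z = -204/1 - 228/((-6/(-15))) = -204*1 - 228/((-6*(-1/15))) = -204 - 228/⅖ = -204 - 228*5/2 = -204 - 570 = -774)
(411 + Z)*308 = (411 - 774)*308 = -363*308 = -111804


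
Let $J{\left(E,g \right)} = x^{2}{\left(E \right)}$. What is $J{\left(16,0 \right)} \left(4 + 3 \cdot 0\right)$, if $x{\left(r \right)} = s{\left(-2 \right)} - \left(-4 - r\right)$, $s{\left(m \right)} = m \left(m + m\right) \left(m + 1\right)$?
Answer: $576$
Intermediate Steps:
$s{\left(m \right)} = 2 m^{2} \left(1 + m\right)$ ($s{\left(m \right)} = m 2 m \left(1 + m\right) = 2 m^{2} \left(1 + m\right)$)
$x{\left(r \right)} = -4 + r$ ($x{\left(r \right)} = 2 \left(-2\right)^{2} \left(1 - 2\right) - \left(-4 - r\right) = 2 \cdot 4 \left(-1\right) + \left(4 + r\right) = -8 + \left(4 + r\right) = -4 + r$)
$J{\left(E,g \right)} = \left(-4 + E\right)^{2}$
$J{\left(16,0 \right)} \left(4 + 3 \cdot 0\right) = \left(-4 + 16\right)^{2} \left(4 + 3 \cdot 0\right) = 12^{2} \left(4 + 0\right) = 144 \cdot 4 = 576$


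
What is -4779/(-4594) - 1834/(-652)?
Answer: 1442663/374411 ≈ 3.8532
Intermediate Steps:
-4779/(-4594) - 1834/(-652) = -4779*(-1/4594) - 1834*(-1/652) = 4779/4594 + 917/326 = 1442663/374411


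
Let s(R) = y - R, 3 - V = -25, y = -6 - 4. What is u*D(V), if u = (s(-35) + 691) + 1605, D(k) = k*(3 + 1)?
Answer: 259952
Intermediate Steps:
y = -10
V = 28 (V = 3 - 1*(-25) = 3 + 25 = 28)
D(k) = 4*k (D(k) = k*4 = 4*k)
s(R) = -10 - R
u = 2321 (u = ((-10 - 1*(-35)) + 691) + 1605 = ((-10 + 35) + 691) + 1605 = (25 + 691) + 1605 = 716 + 1605 = 2321)
u*D(V) = 2321*(4*28) = 2321*112 = 259952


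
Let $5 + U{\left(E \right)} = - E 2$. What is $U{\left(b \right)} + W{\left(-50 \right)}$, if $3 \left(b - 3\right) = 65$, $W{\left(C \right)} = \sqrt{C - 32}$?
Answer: $- \frac{163}{3} + i \sqrt{82} \approx -54.333 + 9.0554 i$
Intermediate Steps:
$W{\left(C \right)} = \sqrt{-32 + C}$
$b = \frac{74}{3}$ ($b = 3 + \frac{1}{3} \cdot 65 = 3 + \frac{65}{3} = \frac{74}{3} \approx 24.667$)
$U{\left(E \right)} = -5 - 2 E$ ($U{\left(E \right)} = -5 + - E 2 = -5 - 2 E$)
$U{\left(b \right)} + W{\left(-50 \right)} = \left(-5 - \frac{148}{3}\right) + \sqrt{-32 - 50} = \left(-5 - \frac{148}{3}\right) + \sqrt{-82} = - \frac{163}{3} + i \sqrt{82}$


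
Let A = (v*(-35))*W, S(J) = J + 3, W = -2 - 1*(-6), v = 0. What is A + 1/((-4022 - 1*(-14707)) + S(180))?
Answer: 1/10868 ≈ 9.2013e-5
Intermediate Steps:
W = 4 (W = -2 + 6 = 4)
S(J) = 3 + J
A = 0 (A = (0*(-35))*4 = 0*4 = 0)
A + 1/((-4022 - 1*(-14707)) + S(180)) = 0 + 1/((-4022 - 1*(-14707)) + (3 + 180)) = 0 + 1/((-4022 + 14707) + 183) = 0 + 1/(10685 + 183) = 0 + 1/10868 = 1/10868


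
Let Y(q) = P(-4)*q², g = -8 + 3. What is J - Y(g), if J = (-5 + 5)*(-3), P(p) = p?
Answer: 100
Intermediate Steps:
g = -5
Y(q) = -4*q²
J = 0 (J = 0*(-3) = 0)
J - Y(g) = 0 - (-4)*(-5)² = 0 - (-4)*25 = 0 - 1*(-100) = 0 + 100 = 100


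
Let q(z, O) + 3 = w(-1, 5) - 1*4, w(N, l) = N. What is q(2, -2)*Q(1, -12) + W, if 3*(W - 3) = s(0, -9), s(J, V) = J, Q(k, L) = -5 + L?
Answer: 139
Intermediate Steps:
q(z, O) = -8 (q(z, O) = -3 + (-1 - 1*4) = -3 + (-1 - 4) = -3 - 5 = -8)
W = 3 (W = 3 + (⅓)*0 = 3 + 0 = 3)
q(2, -2)*Q(1, -12) + W = -8*(-5 - 12) + 3 = -8*(-17) + 3 = 136 + 3 = 139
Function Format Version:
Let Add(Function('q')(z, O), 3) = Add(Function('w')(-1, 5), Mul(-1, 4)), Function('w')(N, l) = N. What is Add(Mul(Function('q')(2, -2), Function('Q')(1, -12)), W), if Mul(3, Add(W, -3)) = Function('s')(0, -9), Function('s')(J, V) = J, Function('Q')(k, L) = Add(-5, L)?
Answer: 139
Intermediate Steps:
Function('q')(z, O) = -8 (Function('q')(z, O) = Add(-3, Add(-1, Mul(-1, 4))) = Add(-3, Add(-1, -4)) = Add(-3, -5) = -8)
W = 3 (W = Add(3, Mul(Rational(1, 3), 0)) = Add(3, 0) = 3)
Add(Mul(Function('q')(2, -2), Function('Q')(1, -12)), W) = Add(Mul(-8, Add(-5, -12)), 3) = Add(Mul(-8, -17), 3) = Add(136, 3) = 139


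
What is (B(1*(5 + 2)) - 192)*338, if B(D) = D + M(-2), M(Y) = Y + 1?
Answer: -62868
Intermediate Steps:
M(Y) = 1 + Y
B(D) = -1 + D (B(D) = D + (1 - 2) = D - 1 = -1 + D)
(B(1*(5 + 2)) - 192)*338 = ((-1 + 1*(5 + 2)) - 192)*338 = ((-1 + 1*7) - 192)*338 = ((-1 + 7) - 192)*338 = (6 - 192)*338 = -186*338 = -62868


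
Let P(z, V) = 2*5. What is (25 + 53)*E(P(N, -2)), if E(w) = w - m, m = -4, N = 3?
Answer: 1092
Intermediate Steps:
P(z, V) = 10
E(w) = 4 + w (E(w) = w - 1*(-4) = w + 4 = 4 + w)
(25 + 53)*E(P(N, -2)) = (25 + 53)*(4 + 10) = 78*14 = 1092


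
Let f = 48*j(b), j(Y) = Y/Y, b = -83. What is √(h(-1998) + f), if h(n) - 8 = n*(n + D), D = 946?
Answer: 8*√32843 ≈ 1449.8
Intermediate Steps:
j(Y) = 1
h(n) = 8 + n*(946 + n) (h(n) = 8 + n*(n + 946) = 8 + n*(946 + n))
f = 48 (f = 48*1 = 48)
√(h(-1998) + f) = √((8 + (-1998)² + 946*(-1998)) + 48) = √((8 + 3992004 - 1890108) + 48) = √(2101904 + 48) = √2101952 = 8*√32843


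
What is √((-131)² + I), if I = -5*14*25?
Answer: √15411 ≈ 124.14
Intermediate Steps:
I = -1750 (I = -70*25 = -1750)
√((-131)² + I) = √((-131)² - 1750) = √(17161 - 1750) = √15411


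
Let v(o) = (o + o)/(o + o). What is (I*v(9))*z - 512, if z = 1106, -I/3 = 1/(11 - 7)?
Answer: -2683/2 ≈ -1341.5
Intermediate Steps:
I = -3/4 (I = -3/(11 - 7) = -3/4 ≈ -0.75000)
v(o) = 1 (v(o) = (2*o)/((2*o)) = (2*o)*(1/(2*o)) = 1)
(I*v(9))*z - 512 = -3/4*1*1106 - 512 = -3/4*1106 - 512 = -1659/2 - 512 = -2683/2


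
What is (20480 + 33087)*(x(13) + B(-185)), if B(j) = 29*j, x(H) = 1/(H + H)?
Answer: -7472007263/26 ≈ -2.8739e+8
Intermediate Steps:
x(H) = 1/(2*H)
(20480 + 33087)*(x(13) + B(-185)) = (20480 + 33087)*((½)/13 + 29*(-185)) = 53567*((½)*(1/13) - 5365) = 53567*(1/26 - 5365) = 53567*(-139489/26) = -7472007263/26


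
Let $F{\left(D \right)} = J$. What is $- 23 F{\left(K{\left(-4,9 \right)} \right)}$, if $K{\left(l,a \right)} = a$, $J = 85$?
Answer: $-1955$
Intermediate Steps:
$F{\left(D \right)} = 85$
$- 23 F{\left(K{\left(-4,9 \right)} \right)} = \left(-23\right) 85 = -1955$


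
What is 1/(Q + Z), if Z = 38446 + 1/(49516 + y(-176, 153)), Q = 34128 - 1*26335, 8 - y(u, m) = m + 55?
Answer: 49316/2280322525 ≈ 2.1627e-5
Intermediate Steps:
y(u, m) = -47 - m (y(u, m) = 8 - (m + 55) = 8 - (55 + m) = 8 + (-55 - m) = -47 - m)
Q = 7793 (Q = 34128 - 26335 = 7793)
Z = 1896002937/49316 (Z = 38446 + 1/(49516 + (-47 - 1*153)) = 38446 + 1/(49516 + (-47 - 153)) = 38446 + 1/(49516 - 200) = 38446 + 1/49316 = 1896002937/49316 ≈ 38446.)
1/(Q + Z) = 1/(7793 + 1896002937/49316) = 1/(2280322525/49316) = 49316/2280322525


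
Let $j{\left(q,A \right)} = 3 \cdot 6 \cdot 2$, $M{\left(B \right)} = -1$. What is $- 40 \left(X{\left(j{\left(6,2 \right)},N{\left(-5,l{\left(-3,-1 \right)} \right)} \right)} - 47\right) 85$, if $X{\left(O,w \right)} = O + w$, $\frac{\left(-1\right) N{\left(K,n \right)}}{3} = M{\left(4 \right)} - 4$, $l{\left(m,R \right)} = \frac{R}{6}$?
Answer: $-13600$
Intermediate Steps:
$l{\left(m,R \right)} = \frac{R}{6}$ ($l{\left(m,R \right)} = R \frac{1}{6} = \frac{R}{6}$)
$j{\left(q,A \right)} = 36$ ($j{\left(q,A \right)} = 18 \cdot 2 = 36$)
$N{\left(K,n \right)} = 15$ ($N{\left(K,n \right)} = - 3 \left(-1 - 4\right) = \left(-3\right) \left(-5\right) = 15$)
$- 40 \left(X{\left(j{\left(6,2 \right)},N{\left(-5,l{\left(-3,-1 \right)} \right)} \right)} - 47\right) 85 = - 40 \left(\left(36 + 15\right) - 47\right) 85 = - 40 \left(51 - 47\right) 85 = \left(-40\right) 4 \cdot 85 = \left(-160\right) 85 = -13600$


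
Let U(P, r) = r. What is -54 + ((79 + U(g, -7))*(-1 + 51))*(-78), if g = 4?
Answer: -280854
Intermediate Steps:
-54 + ((79 + U(g, -7))*(-1 + 51))*(-78) = -54 + ((79 - 7)*(-1 + 51))*(-78) = -54 + (72*50)*(-78) = -54 + 3600*(-78) = -54 - 280800 = -280854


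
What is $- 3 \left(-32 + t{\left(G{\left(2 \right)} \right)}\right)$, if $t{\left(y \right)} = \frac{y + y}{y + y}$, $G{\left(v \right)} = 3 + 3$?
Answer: $93$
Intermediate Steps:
$G{\left(v \right)} = 6$
$t{\left(y \right)} = 1$ ($t{\left(y \right)} = \frac{2 y}{2 y} = 2 y \frac{1}{2 y} = 1$)
$- 3 \left(-32 + t{\left(G{\left(2 \right)} \right)}\right) = - 3 \left(-32 + 1\right) = \left(-3\right) \left(-31\right) = 93$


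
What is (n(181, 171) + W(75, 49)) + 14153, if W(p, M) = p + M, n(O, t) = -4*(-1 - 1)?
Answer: 14285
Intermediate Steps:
n(O, t) = 8 (n(O, t) = -4*(-2) = 8)
W(p, M) = M + p
(n(181, 171) + W(75, 49)) + 14153 = (8 + (49 + 75)) + 14153 = (8 + 124) + 14153 = 132 + 14153 = 14285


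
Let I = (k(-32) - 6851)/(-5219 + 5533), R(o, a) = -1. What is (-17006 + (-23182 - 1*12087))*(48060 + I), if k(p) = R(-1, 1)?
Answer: -394257736350/157 ≈ -2.5112e+9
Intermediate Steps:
k(p) = -1
I = -3426/157 (I = (-1 - 6851)/(-5219 + 5533) = -6852/314 = -6852*1/314 = -3426/157 ≈ -21.822)
(-17006 + (-23182 - 1*12087))*(48060 + I) = (-17006 + (-23182 - 1*12087))*(48060 - 3426/157) = (-17006 + (-23182 - 12087))*(7541994/157) = (-17006 - 35269)*(7541994/157) = -52275*7541994/157 = -394257736350/157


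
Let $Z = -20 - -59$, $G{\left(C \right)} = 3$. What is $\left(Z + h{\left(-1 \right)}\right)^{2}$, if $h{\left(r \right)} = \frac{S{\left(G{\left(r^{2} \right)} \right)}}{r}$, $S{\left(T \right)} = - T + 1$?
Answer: $1681$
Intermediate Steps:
$S{\left(T \right)} = 1 - T$
$Z = 39$ ($Z = -20 + 59 = 39$)
$h{\left(r \right)} = - \frac{2}{r}$ ($h{\left(r \right)} = \frac{1 - 3}{r} = - \frac{2}{r}$)
$\left(Z + h{\left(-1 \right)}\right)^{2} = \left(39 - \frac{2}{-1}\right)^{2} = \left(39 - -2\right)^{2} = \left(39 + 2\right)^{2} = 41^{2} = 1681$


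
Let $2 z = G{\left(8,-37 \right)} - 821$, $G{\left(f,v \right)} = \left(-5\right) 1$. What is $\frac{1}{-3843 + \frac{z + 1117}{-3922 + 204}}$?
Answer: $- \frac{169}{649499} \approx -0.0002602$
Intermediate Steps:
$G{\left(f,v \right)} = -5$
$z = -413$ ($z = \frac{-5 - 821}{2} = \frac{1}{2} \left(-826\right) = -413$)
$\frac{1}{-3843 + \frac{z + 1117}{-3922 + 204}} = \frac{1}{-3843 + \frac{-413 + 1117}{-3922 + 204}} = \frac{1}{-3843 + \frac{704}{-3718}} = \frac{1}{-3843 + 704 \left(- \frac{1}{3718}\right)} = \frac{1}{-3843 - \frac{32}{169}} = \frac{1}{- \frac{649499}{169}} = - \frac{169}{649499}$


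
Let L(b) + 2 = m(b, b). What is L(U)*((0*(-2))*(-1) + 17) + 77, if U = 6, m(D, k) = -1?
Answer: 26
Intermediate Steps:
L(b) = -3 (L(b) = -2 - 1 = -3)
L(U)*((0*(-2))*(-1) + 17) + 77 = -3*((0*(-2))*(-1) + 17) + 77 = -3*(0*(-1) + 17) + 77 = -3*(0 + 17) + 77 = -3*17 + 77 = -51 + 77 = 26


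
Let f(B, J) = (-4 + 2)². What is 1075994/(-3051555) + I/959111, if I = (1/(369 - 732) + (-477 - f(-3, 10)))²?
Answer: -14317965862350322/128552956517114415 ≈ -0.11138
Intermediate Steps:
f(B, J) = 4 (f(B, J) = (-2)² = 4)
I = 30486556816/131769 (I = (1/(369 - 732) + (-477 - 1*4))² = (1/(-363) + (-477 - 4))² = (-1/363 - 481)² = (-174604/363)² = 30486556816/131769 ≈ 2.3136e+5)
1075994/(-3051555) + I/959111 = 1075994/(-3051555) + (30486556816/131769)/959111 = 1075994*(-1/3051555) + (30486556816/131769)*(1/959111) = -1075994/3051555 + 30486556816/126381097359 = -14317965862350322/128552956517114415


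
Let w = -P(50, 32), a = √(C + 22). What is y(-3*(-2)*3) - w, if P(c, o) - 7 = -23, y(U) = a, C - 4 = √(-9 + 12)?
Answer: -16 + √(26 + √3) ≈ -10.734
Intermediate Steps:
C = 4 + √3 (C = 4 + √(-9 + 12) = 4 + √3 ≈ 5.7320)
a = √(26 + √3) (a = √((4 + √3) + 22) = √(26 + √3) ≈ 5.2661)
y(U) = √(26 + √3)
P(c, o) = -16 (P(c, o) = 7 - 23 = -16)
w = 16 (w = -1*(-16) = 16)
y(-3*(-2)*3) - w = √(26 + √3) - 1*16 = √(26 + √3) - 16 = -16 + √(26 + √3)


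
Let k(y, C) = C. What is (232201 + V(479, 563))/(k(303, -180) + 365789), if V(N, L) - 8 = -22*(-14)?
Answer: 232517/365609 ≈ 0.63597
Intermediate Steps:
V(N, L) = 316 (V(N, L) = 8 - 22*(-14) = 8 + 308 = 316)
(232201 + V(479, 563))/(k(303, -180) + 365789) = (232201 + 316)/(-180 + 365789) = 232517/365609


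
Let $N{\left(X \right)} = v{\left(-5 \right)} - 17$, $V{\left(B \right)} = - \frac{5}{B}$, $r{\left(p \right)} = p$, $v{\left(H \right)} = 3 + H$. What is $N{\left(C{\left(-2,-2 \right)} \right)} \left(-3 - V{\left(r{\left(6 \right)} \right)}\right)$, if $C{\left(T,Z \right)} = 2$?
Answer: $\frac{247}{6} \approx 41.167$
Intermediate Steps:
$N{\left(X \right)} = -19$ ($N{\left(X \right)} = \left(3 - 5\right) - 17 = -2 - 17 = -19$)
$N{\left(C{\left(-2,-2 \right)} \right)} \left(-3 - V{\left(r{\left(6 \right)} \right)}\right) = - 19 \left(-3 - - \frac{5}{6}\right) = - 19 \left(-3 + \frac{5}{6}\right) = \left(-19\right) \left(- \frac{13}{6}\right) = \frac{247}{6}$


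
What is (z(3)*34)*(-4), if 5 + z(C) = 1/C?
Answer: 1904/3 ≈ 634.67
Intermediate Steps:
z(C) = -5 + 1/C
(z(3)*34)*(-4) = ((-5 + 1/3)*34)*(-4) = ((-5 + ⅓)*34)*(-4) = -14/3*34*(-4) = -476/3*(-4) = 1904/3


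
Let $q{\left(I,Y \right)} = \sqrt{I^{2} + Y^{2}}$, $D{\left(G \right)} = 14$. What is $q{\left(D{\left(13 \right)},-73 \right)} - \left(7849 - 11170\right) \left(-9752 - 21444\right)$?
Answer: $-103601916 + 5 \sqrt{221} \approx -1.036 \cdot 10^{8}$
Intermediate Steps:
$q{\left(D{\left(13 \right)},-73 \right)} - \left(7849 - 11170\right) \left(-9752 - 21444\right) = \sqrt{14^{2} + \left(-73\right)^{2}} - \left(7849 - 11170\right) \left(-9752 - 21444\right) = \sqrt{196 + 5329} - \left(-3321\right) \left(-31196\right) = \sqrt{5525} - 103601916 = 5 \sqrt{221} - 103601916 = -103601916 + 5 \sqrt{221}$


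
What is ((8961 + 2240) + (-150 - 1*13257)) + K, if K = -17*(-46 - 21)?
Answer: -1067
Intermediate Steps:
K = 1139 (K = -17*(-67) = 1139)
((8961 + 2240) + (-150 - 1*13257)) + K = ((8961 + 2240) + (-150 - 1*13257)) + 1139 = (11201 + (-150 - 13257)) + 1139 = (11201 - 13407) + 1139 = -2206 + 1139 = -1067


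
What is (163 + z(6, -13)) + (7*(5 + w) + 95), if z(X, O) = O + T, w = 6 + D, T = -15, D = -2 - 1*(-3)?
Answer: 314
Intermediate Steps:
D = 1 (D = -2 + 3 = 1)
w = 7 (w = 6 + 1 = 7)
z(X, O) = -15 + O (z(X, O) = O - 15 = -15 + O)
(163 + z(6, -13)) + (7*(5 + w) + 95) = (163 + (-15 - 13)) + (7*(5 + 7) + 95) = (163 - 28) + (7*12 + 95) = 135 + (84 + 95) = 135 + 179 = 314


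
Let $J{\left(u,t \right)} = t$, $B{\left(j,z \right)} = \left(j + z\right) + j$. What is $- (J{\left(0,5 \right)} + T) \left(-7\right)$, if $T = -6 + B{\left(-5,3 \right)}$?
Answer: $-56$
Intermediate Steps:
$B{\left(j,z \right)} = z + 2 j$
$T = -13$ ($T = -6 + \left(3 + 2 \left(-5\right)\right) = -6 + \left(3 - 10\right) = -6 - 7 = -13$)
$- (J{\left(0,5 \right)} + T) \left(-7\right) = - (5 - 13) \left(-7\right) = \left(-1\right) \left(-8\right) \left(-7\right) = 8 \left(-7\right) = -56$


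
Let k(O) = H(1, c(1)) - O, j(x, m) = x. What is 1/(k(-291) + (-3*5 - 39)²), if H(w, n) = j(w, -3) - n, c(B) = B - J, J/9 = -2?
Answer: 1/3189 ≈ 0.00031358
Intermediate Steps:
J = -18 (J = 9*(-2) = -18)
c(B) = 18 + B (c(B) = B - 1*(-18) = B + 18 = 18 + B)
H(w, n) = w - n
k(O) = -18 - O (k(O) = (1 - (18 + 1)) - O = (1 - 1*19) - O = (1 - 19) - O = -18 - O)
1/(k(-291) + (-3*5 - 39)²) = 1/((-18 - 1*(-291)) + (-3*5 - 39)²) = 1/((-18 + 291) + (-15 - 39)²) = 1/(273 + (-54)²) = 1/(273 + 2916) = 1/3189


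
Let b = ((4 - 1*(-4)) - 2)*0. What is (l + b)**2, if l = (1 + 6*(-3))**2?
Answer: 83521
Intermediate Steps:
b = 0 (b = ((4 + 4) - 2)*0 = (8 - 2)*0 = 6*0 = 0)
l = 289 (l = (1 - 18)**2 = (-17)**2 = 289)
(l + b)**2 = (289 + 0)**2 = 289**2 = 83521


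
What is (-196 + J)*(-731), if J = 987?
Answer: -578221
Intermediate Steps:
(-196 + J)*(-731) = (-196 + 987)*(-731) = 791*(-731) = -578221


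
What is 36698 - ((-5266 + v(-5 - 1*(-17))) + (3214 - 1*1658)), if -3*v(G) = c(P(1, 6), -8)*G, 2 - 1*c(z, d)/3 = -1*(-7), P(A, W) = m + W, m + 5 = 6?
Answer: 40348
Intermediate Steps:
m = 1 (m = -5 + 6 = 1)
P(A, W) = 1 + W
c(z, d) = -15 (c(z, d) = 6 - (-3)*(-7) = 6 - 3*7 = 6 - 21 = -15)
v(G) = 5*G (v(G) = -(-5)*G = 5*G)
36698 - ((-5266 + v(-5 - 1*(-17))) + (3214 - 1*1658)) = 36698 - ((-5266 + 5*(-5 - 1*(-17))) + (3214 - 1*1658)) = 36698 - ((-5266 + 5*(-5 + 17)) + (3214 - 1658)) = 36698 - ((-5266 + 5*12) + 1556) = 36698 - ((-5266 + 60) + 1556) = 36698 - (-5206 + 1556) = 36698 - 1*(-3650) = 36698 + 3650 = 40348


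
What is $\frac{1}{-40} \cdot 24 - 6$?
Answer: $- \frac{33}{5} \approx -6.6$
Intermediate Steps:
$\frac{1}{-40} \cdot 24 - 6 = \left(- \frac{1}{40}\right) 24 - 6 = - \frac{3}{5} - 6 = - \frac{33}{5}$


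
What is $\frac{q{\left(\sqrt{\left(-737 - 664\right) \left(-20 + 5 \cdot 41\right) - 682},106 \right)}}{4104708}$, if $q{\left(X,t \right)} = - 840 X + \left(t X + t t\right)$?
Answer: $\frac{2809}{1026177} - \frac{367 i \sqrt{259867}}{2052354} \approx 0.0027373 - 0.091157 i$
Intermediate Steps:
$q{\left(X,t \right)} = t^{2} - 840 X + X t$ ($q{\left(X,t \right)} = - 840 X + \left(X t + t^{2}\right) = - 840 X + \left(t^{2} + X t\right) = t^{2} - 840 X + X t$)
$\frac{q{\left(\sqrt{\left(-737 - 664\right) \left(-20 + 5 \cdot 41\right) - 682},106 \right)}}{4104708} = \frac{106^{2} - 840 \sqrt{\left(-737 - 664\right) \left(-20 + 5 \cdot 41\right) - 682} + \sqrt{\left(-737 - 664\right) \left(-20 + 5 \cdot 41\right) - 682} \cdot 106}{4104708} = \left(11236 - 840 \sqrt{- 1401 \left(-20 + 205\right) - 682} + \sqrt{- 1401 \left(-20 + 205\right) - 682} \cdot 106\right) \frac{1}{4104708} = \left(11236 - 840 \sqrt{\left(-1401\right) 185 - 682} + \sqrt{\left(-1401\right) 185 - 682} \cdot 106\right) \frac{1}{4104708} = \left(11236 - 840 \sqrt{-259185 - 682} + \sqrt{-259185 - 682} \cdot 106\right) \frac{1}{4104708} = \left(11236 - 840 \sqrt{-259867} + \sqrt{-259867} \cdot 106\right) \frac{1}{4104708} = \left(11236 - 840 i \sqrt{259867} + i \sqrt{259867} \cdot 106\right) \frac{1}{4104708} = \left(11236 - 840 i \sqrt{259867} + 106 i \sqrt{259867}\right) \frac{1}{4104708} = \left(11236 - 734 i \sqrt{259867}\right) \frac{1}{4104708} = \frac{2809}{1026177} - \frac{367 i \sqrt{259867}}{2052354}$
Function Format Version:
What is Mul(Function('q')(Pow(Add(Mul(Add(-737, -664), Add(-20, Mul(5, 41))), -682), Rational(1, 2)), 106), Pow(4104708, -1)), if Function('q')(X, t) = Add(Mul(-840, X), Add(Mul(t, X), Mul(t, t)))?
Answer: Add(Rational(2809, 1026177), Mul(Rational(-367, 2052354), I, Pow(259867, Rational(1, 2)))) ≈ Add(0.0027373, Mul(-0.091157, I))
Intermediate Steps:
Function('q')(X, t) = Add(Pow(t, 2), Mul(-840, X), Mul(X, t)) (Function('q')(X, t) = Add(Mul(-840, X), Add(Mul(X, t), Pow(t, 2))) = Add(Mul(-840, X), Add(Pow(t, 2), Mul(X, t))) = Add(Pow(t, 2), Mul(-840, X), Mul(X, t)))
Mul(Function('q')(Pow(Add(Mul(Add(-737, -664), Add(-20, Mul(5, 41))), -682), Rational(1, 2)), 106), Pow(4104708, -1)) = Mul(Add(Pow(106, 2), Mul(-840, Pow(Add(Mul(Add(-737, -664), Add(-20, Mul(5, 41))), -682), Rational(1, 2))), Mul(Pow(Add(Mul(Add(-737, -664), Add(-20, Mul(5, 41))), -682), Rational(1, 2)), 106)), Pow(4104708, -1)) = Mul(Add(11236, Mul(-840, Pow(Add(Mul(-1401, Add(-20, 205)), -682), Rational(1, 2))), Mul(Pow(Add(Mul(-1401, Add(-20, 205)), -682), Rational(1, 2)), 106)), Rational(1, 4104708)) = Mul(Add(11236, Mul(-840, Pow(Add(Mul(-1401, 185), -682), Rational(1, 2))), Mul(Pow(Add(Mul(-1401, 185), -682), Rational(1, 2)), 106)), Rational(1, 4104708)) = Mul(Add(11236, Mul(-840, Pow(Add(-259185, -682), Rational(1, 2))), Mul(Pow(Add(-259185, -682), Rational(1, 2)), 106)), Rational(1, 4104708)) = Mul(Add(11236, Mul(-840, Pow(-259867, Rational(1, 2))), Mul(Pow(-259867, Rational(1, 2)), 106)), Rational(1, 4104708)) = Mul(Add(11236, Mul(-840, Mul(I, Pow(259867, Rational(1, 2)))), Mul(Mul(I, Pow(259867, Rational(1, 2))), 106)), Rational(1, 4104708)) = Mul(Add(11236, Mul(-840, I, Pow(259867, Rational(1, 2))), Mul(106, I, Pow(259867, Rational(1, 2)))), Rational(1, 4104708)) = Mul(Add(11236, Mul(-734, I, Pow(259867, Rational(1, 2)))), Rational(1, 4104708)) = Add(Rational(2809, 1026177), Mul(Rational(-367, 2052354), I, Pow(259867, Rational(1, 2))))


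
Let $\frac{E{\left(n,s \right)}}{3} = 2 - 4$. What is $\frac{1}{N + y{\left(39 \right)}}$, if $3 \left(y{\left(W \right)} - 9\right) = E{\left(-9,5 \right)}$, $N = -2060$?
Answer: $- \frac{1}{2053} \approx -0.00048709$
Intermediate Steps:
$E{\left(n,s \right)} = -6$ ($E{\left(n,s \right)} = 3 \left(2 - 4\right) = 3 \left(-2\right) = -6$)
$y{\left(W \right)} = 7$ ($y{\left(W \right)} = 9 + \frac{1}{3} \left(-6\right) = 9 - 2 = 7$)
$\frac{1}{N + y{\left(39 \right)}} = \frac{1}{-2060 + 7} = \frac{1}{-2053} = - \frac{1}{2053}$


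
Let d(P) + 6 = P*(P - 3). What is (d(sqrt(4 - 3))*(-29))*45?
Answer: 10440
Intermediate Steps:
d(P) = -6 + P*(-3 + P) (d(P) = -6 + P*(P - 3) = -6 + P*(-3 + P))
(d(sqrt(4 - 3))*(-29))*45 = ((-6 + (sqrt(4 - 3))**2 - 3*sqrt(4 - 3))*(-29))*45 = ((-6 + (sqrt(1))**2 - 3*sqrt(1))*(-29))*45 = ((-6 + 1**2 - 3*1)*(-29))*45 = ((-6 + 1 - 3)*(-29))*45 = -8*(-29)*45 = 232*45 = 10440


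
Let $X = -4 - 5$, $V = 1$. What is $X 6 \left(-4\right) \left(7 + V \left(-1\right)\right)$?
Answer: $1296$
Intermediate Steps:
$X = -9$
$X 6 \left(-4\right) \left(7 + V \left(-1\right)\right) = \left(-9\right) 6 \left(-4\right) \left(7 + 1 \left(-1\right)\right) = \left(-54\right) \left(-4\right) \left(7 - 1\right) = 216 \cdot 6 = 1296$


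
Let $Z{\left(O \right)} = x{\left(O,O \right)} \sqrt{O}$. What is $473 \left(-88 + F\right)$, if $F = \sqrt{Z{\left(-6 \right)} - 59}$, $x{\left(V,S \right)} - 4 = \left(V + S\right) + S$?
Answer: $-41624 + 473 \sqrt{-59 - 14 i \sqrt{6}} \approx -40607.0 - 3772.8 i$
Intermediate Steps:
$x{\left(V,S \right)} = 4 + V + 2 S$ ($x{\left(V,S \right)} = 4 + \left(\left(V + S\right) + S\right) = 4 + \left(\left(S + V\right) + S\right) = 4 + \left(V + 2 S\right) = 4 + V + 2 S$)
$Z{\left(O \right)} = \sqrt{O} \left(4 + 3 O\right)$ ($Z{\left(O \right)} = \left(4 + O + 2 O\right) \sqrt{O} = \left(4 + 3 O\right) \sqrt{O} = \sqrt{O} \left(4 + 3 O\right)$)
$F = \sqrt{-59 - 14 i \sqrt{6}}$ ($F = \sqrt{\sqrt{-6} \left(4 + 3 \left(-6\right)\right) - 59} = \sqrt{i \sqrt{6} \left(4 - 18\right) - 59} = \sqrt{i \sqrt{6} \left(-14\right) - 59} = \sqrt{- 14 i \sqrt{6} - 59} = \sqrt{-59 - 14 i \sqrt{6}} \approx 2.1497 - 7.9763 i$)
$473 \left(-88 + F\right) = 473 \left(-88 + \sqrt{-59 - 14 i \sqrt{6}}\right) = -41624 + 473 \sqrt{-59 - 14 i \sqrt{6}}$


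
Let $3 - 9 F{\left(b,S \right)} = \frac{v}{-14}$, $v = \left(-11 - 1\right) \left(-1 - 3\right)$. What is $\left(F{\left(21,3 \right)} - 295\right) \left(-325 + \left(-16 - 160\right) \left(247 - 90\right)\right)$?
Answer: $\frac{57591420}{7} \approx 8.2273 \cdot 10^{6}$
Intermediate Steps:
$v = 48$ ($v = \left(-12\right) \left(-4\right) = 48$)
$F{\left(b,S \right)} = \frac{5}{7}$ ($F{\left(b,S \right)} = \frac{1}{3} - \frac{48 \frac{1}{-14}}{9} = \frac{1}{3} - \frac{48 \left(- \frac{1}{14}\right)}{9} = \frac{1}{3} - - \frac{8}{21} = \frac{1}{3} + \frac{8}{21} = \frac{5}{7}$)
$\left(F{\left(21,3 \right)} - 295\right) \left(-325 + \left(-16 - 160\right) \left(247 - 90\right)\right) = \left(\frac{5}{7} - 295\right) \left(-325 + \left(-16 - 160\right) \left(247 - 90\right)\right) = - \frac{2060 \left(-325 - 27632\right)}{7} = \left(- \frac{2060}{7}\right) \left(-27957\right) = \frac{57591420}{7}$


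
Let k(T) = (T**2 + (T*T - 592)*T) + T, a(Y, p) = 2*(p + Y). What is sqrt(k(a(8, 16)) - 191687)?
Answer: I*sqrt(107159) ≈ 327.35*I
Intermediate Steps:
a(Y, p) = 2*Y + 2*p (a(Y, p) = 2*(Y + p) = 2*Y + 2*p)
k(T) = T + T**2 + T*(-592 + T**2) (k(T) = (T**2 + (T**2 - 592)*T) + T = (T**2 + (-592 + T**2)*T) + T = (T**2 + T*(-592 + T**2)) + T = T + T**2 + T*(-592 + T**2))
sqrt(k(a(8, 16)) - 191687) = sqrt((2*8 + 2*16)*(-591 + (2*8 + 2*16) + (2*8 + 2*16)**2) - 191687) = sqrt((16 + 32)*(-591 + (16 + 32) + (16 + 32)**2) - 191687) = sqrt(48*(-591 + 48 + 48**2) - 191687) = sqrt(48*(-591 + 48 + 2304) - 191687) = sqrt(48*1761 - 191687) = sqrt(84528 - 191687) = sqrt(-107159) = I*sqrt(107159)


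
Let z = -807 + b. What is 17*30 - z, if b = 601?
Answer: 716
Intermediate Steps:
z = -206 (z = -807 + 601 = -206)
17*30 - z = 17*30 - 1*(-206) = 510 + 206 = 716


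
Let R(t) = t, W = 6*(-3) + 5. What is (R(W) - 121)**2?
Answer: 17956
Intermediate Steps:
W = -13 (W = -18 + 5 = -13)
(R(W) - 121)**2 = (-13 - 121)**2 = (-134)**2 = 17956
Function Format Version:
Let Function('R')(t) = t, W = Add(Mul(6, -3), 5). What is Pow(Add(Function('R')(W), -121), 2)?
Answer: 17956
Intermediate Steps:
W = -13 (W = Add(-18, 5) = -13)
Pow(Add(Function('R')(W), -121), 2) = Pow(Add(-13, -121), 2) = Pow(-134, 2) = 17956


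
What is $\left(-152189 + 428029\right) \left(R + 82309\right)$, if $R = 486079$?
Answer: $156784145920$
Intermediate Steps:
$\left(-152189 + 428029\right) \left(R + 82309\right) = \left(-152189 + 428029\right) \left(486079 + 82309\right) = 275840 \cdot 568388 = 156784145920$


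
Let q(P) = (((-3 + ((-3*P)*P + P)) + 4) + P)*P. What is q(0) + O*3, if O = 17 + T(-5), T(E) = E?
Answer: 36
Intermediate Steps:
q(P) = P*(1 - 3*P**2 + 2*P) (q(P) = (((-3 + (-3*P**2 + P)) + 4) + P)*P = (((-3 + (P - 3*P**2)) + 4) + P)*P = (((-3 + P - 3*P**2) + 4) + P)*P = ((1 + P - 3*P**2) + P)*P = (1 - 3*P**2 + 2*P)*P = P*(1 - 3*P**2 + 2*P))
O = 12 (O = 17 - 5 = 12)
q(0) + O*3 = 0*(1 - 3*0**2 + 2*0) + 12*3 = 0*(1 - 3*0 + 0) + 36 = 0*(1 + 0 + 0) + 36 = 0*1 + 36 = 0 + 36 = 36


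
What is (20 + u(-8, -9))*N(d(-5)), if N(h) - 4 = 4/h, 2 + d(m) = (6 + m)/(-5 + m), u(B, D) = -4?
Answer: 704/21 ≈ 33.524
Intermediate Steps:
d(m) = -2 + (6 + m)/(-5 + m)
N(h) = 4 + 4/h
(20 + u(-8, -9))*N(d(-5)) = (20 - 4)*(4 + 4/(((16 - 1*(-5))/(-5 - 5)))) = 16*(4 + 4/(((16 + 5)/(-10)))) = 16*(4 + 4/((-⅒*21))) = 16*(4 + 4/(-21/10)) = 16*(4 + 4*(-10/21)) = 16*(4 - 40/21) = 16*(44/21) = 704/21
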